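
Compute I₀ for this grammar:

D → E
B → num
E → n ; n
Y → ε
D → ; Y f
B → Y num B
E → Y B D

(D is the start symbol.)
{ [D → . ; Y f], [D → . E], [D' → . D], [E → . Y B D], [E → . n ; n], [Y → .] }

First, augment the grammar with D' → D
I₀ = CLOSURE({ [D' → . D] }):
  [D' → . D] has the dot before D: add [D → . E], [D → . ; Y f]
  [D → . E] has the dot before E: add [E → . n ; n], [E → . Y B D]
  [E → . Y B D] has the dot before Y: add [Y → .]
No further items can be added.

I₀ = { [D → . ; Y f], [D → . E], [D' → . D], [E → . Y B D], [E → . n ; n], [Y → .] }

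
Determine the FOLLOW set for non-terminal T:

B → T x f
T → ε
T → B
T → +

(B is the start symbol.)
To compute FOLLOW(T), find every occurrence of T on a right-hand side N → α T β: add FIRST(β) \ {ε}, and if β is empty or nullable also add FOLLOW(N). Iterate to a fixed point.

In B → T x f: T is followed by x f, add FIRST(x f) \ {ε} = { 'x' }

Taking the union: FOLLOW(T) = { 'x' }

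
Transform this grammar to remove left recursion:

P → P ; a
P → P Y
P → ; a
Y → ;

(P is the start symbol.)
P is directly left-recursive. The standard transformation for
  A → A α₁ | ... | A α_m | β₁ | ... | β_n
is
  A  → β₁ A' | ... | β_n A'
  A' → α₁ A' | ... | α_m A' | ε

P → ; a becomes P → ; a P'
P → P ; a becomes P' → ; a P'
P → P Y becomes P' → Y P'
Add P' → ε

Productions for other non-terminals are unchanged:
  Y → ;

Resulting grammar:
P → ; a P'
P' → ; a P'
P' → Y P'
P' → ε
Y → ;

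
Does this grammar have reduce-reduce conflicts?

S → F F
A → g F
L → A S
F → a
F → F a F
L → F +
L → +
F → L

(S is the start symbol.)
Yes — I12: [L → + .] vs [L → F + .]

Augment with S' → S and build the canonical LR(0) collection (I0 = CLOSURE({[S' → . S]}), then GOTO on every symbol after a dot until no new states appear). It has 16 states:
  I0: { [A → . g F], [F → . F a F], [F → . L], [F → . a], [L → . +], [L → . A S], [L → . F +], [S → . F F], [S' → . S] }  — shift
  I1: { [L → + .] }  — reduce
  I2: { [A → . g F], [F → . F a F], [F → . L], [F → . a], [L → . +], [L → . A S], [L → . F +], [L → A . S], [S → . F F] }  — shift
  I3: { [A → . g F], [F → . F a F], [F → . L], [F → . a], [F → F . a F], [L → . +], [L → . A S], [L → . F +], [L → F . +], [S → F . F] }  — shift
  I4: { [F → L .] }  — reduce
  I5: { [S' → S .] }  — accept
  I6: { [F → a .] }  — reduce
  I7: { [A → . g F], [A → g . F], [F → . F a F], [F → . L], [F → . a], [L → . +], [L → . A S], [L → . F +] }  — shift
  I8: { [A → g F .], [F → F . a F], [L → F . +] }  — shift, reduce
  I9: { [L → F + .] }  — reduce
  I10: { [A → . g F], [F → . F a F], [F → . L], [F → . a], [F → F a . F], [L → . +], [L → . A S], [L → . F +] }  — shift
  I11: { [F → F . a F], [F → F a F .], [L → F . +] }  — shift, reduce
  I12: { [L → + .], [L → F + .] }  — 2 reduces
  I13: { [F → F . a F], [L → F . +], [S → F F .] }  — shift, reduce
  I14: { [A → . g F], [F → . F a F], [F → . L], [F → . a], [F → F a . F], [F → a .], [L → . +], [L → . A S], [L → . F +] }  — shift, reduce
  I15: { [L → A S .] }  — reduce

I12 contains complete items [L → + .], [L → F + .] — reduce-reduce conflict.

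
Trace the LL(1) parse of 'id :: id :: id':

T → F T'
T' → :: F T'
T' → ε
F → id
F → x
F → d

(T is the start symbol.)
Stack is shown with the top on the left.

Stack      Input             Action
-----------------------------------
T $        id :: id :: id $  output T → F T'
F T' $     id :: id :: id $  output F → id
id T' $    id :: id :: id $  match 'id'
T' $       :: id :: id $     output T' → :: F T'
:: F T' $  :: id :: id $     match '::'
F T' $     id :: id $        output F → id
id T' $    id :: id $        match 'id'
T' $       :: id $           output T' → :: F T'
:: F T' $  :: id $           match '::'
F T' $     id $              output F → id
id T' $    id $              match 'id'
T' $       $                 output T' → ε
$          $                 accept

The string is accepted.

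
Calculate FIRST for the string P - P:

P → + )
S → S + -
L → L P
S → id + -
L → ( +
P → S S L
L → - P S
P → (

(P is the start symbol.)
{ '(', '+', 'id' }

FIRST sets of the non-terminals involved (from the grammar, by fixed-point iteration):
  FIRST(P) = { '(', '+', 'id' }

To compute FIRST(P - P), process the symbols left to right:
Symbol P is a non-terminal. Add FIRST(P) \ {ε} = { '(', '+', 'id' }
P is not nullable (ε ∉ FIRST(P)), so stop here.
FIRST(P - P) = { '(', '+', 'id' }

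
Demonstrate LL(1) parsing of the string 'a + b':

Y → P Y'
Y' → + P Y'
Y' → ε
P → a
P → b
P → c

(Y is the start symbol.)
LL(1) parsing maintains a stack (initially the start symbol over $) and the input. At each step: if the stack top is a terminal, match it against the current input token; if it is a non-terminal N, replace it with the RHS of M[N, lookahead] (the unique production whose predict set contains the lookahead).

Stack is shown with the top on the left.

Stack     Input    Action
-------------------------
Y $       a + b $  output Y → P Y'
P Y' $    a + b $  output P → a
a Y' $    a + b $  match 'a'
Y' $      + b $    output Y' → + P Y'
+ P Y' $  + b $    match '+'
P Y' $    b $      output P → b
b Y' $    b $      match 'b'
Y' $      $        output Y' → ε
$         $        accept

The string is accepted.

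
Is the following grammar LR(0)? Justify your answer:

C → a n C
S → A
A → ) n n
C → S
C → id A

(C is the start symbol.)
Yes, the grammar is LR(0)

Augment with C' → C and build the canonical LR(0) collection (I0 = CLOSURE({[C' → . C]}), then GOTO on every symbol after a dot until no new states appear). It has 12 states:
  I0: { [A → . ) n n], [C → . S], [C → . a n C], [C → . id A], [C' → . C], [S → . A] }  — shift
  I1: { [A → ) . n n] }  — shift
  I2: { [S → A .] }  — reduce
  I3: { [C' → C .] }  — accept
  I4: { [C → S .] }  — reduce
  I5: { [C → a . n C] }  — shift
  I6: { [A → . ) n n], [C → id . A] }  — shift
  I7: { [C → id A .] }  — reduce
  I8: { [A → . ) n n], [C → . S], [C → . a n C], [C → . id A], [C → a n . C], [S → . A] }  — shift
  I9: { [C → a n C .] }  — reduce
  I10: { [A → ) n . n] }  — shift
  I11: { [A → ) n n .] }  — reduce

Every state is either a pure shift/goto state or contains exactly one complete item and nothing to shift — no conflicts. The grammar is LR(0).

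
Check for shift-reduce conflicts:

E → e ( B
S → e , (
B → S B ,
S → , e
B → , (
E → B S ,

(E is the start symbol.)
No shift-reduce conflicts

Augment with E' → E and build the canonical LR(0) collection (I0 = CLOSURE({[E' → . E]}), then GOTO on every symbol after a dot until no new states appear). It has 18 states:
  I0: { [B → . , (], [B → . S B ,], [E → . B S ,], [E → . e ( B], [E' → . E], [S → . , e], [S → . e , (] }  — shift
  I1: { [B → , . (], [S → , . e] }  — shift
  I2: { [E → B . S ,], [S → . , e], [S → . e , (] }  — shift
  I3: { [E' → E .] }  — accept
  I4: { [B → . , (], [B → . S B ,], [B → S . B ,], [S → . , e], [S → . e , (] }  — shift
  I5: { [E → e . ( B], [S → e . , (] }  — shift
  I6: { [B → . , (], [B → . S B ,], [E → e ( . B], [S → . , e], [S → . e , (] }  — shift
  I7: { [S → e , . (] }  — shift
  I8: { [S → e , ( .] }  — reduce
  I9: { [E → e ( B .] }  — reduce
  I10: { [S → e . , (] }  — shift
  I11: { [B → S B . ,] }  — shift
  I12: { [B → S B , .] }  — reduce
  I13: { [S → , . e] }  — shift
  I14: { [E → B S . ,] }  — shift
  I15: { [E → B S , .] }  — reduce
  I16: { [S → , e .] }  — reduce
  I17: { [B → , ( .] }  — reduce

No state contains both a complete item and a shift item.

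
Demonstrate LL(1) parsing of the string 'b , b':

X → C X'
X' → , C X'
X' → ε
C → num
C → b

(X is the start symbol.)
LL(1) parsing maintains a stack (initially the start symbol over $) and the input. At each step: if the stack top is a terminal, match it against the current input token; if it is a non-terminal N, replace it with the RHS of M[N, lookahead] (the unique production whose predict set contains the lookahead).

Stack is shown with the top on the left.

Stack     Input    Action
-------------------------
X $       b , b $  output X → C X'
C X' $    b , b $  output C → b
b X' $    b , b $  match 'b'
X' $      , b $    output X' → , C X'
, C X' $  , b $    match ','
C X' $    b $      output C → b
b X' $    b $      match 'b'
X' $      $        output X' → ε
$         $        accept

The string is accepted.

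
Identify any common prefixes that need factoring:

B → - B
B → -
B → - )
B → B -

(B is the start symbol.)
Left-factoring is needed when two productions for the same non-terminal
share a common prefix on the right-hand side.

Productions for B:
  B → - B
  B → -
  B → - )
  B → B -

Found common prefix '-' in productions for B

Answer: Yes, B has productions with common prefix '-'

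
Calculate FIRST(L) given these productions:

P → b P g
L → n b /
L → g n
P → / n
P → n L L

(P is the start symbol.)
From L → n b /:
  - n is a terminal: add 'n' and stop
From L → g n:
  - g is a terminal: add 'g' and stop

Collecting: FIRST(L) = { 'g', 'n' }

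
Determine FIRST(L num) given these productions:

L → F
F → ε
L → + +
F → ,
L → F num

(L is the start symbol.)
{ '+', ',', 'num' }

FIRST sets of the non-terminals involved (from the grammar, by fixed-point iteration):
  FIRST(L) = { '+', ',', 'num', ε }

To compute FIRST(L num), process the symbols left to right:
Symbol L is a non-terminal. Add FIRST(L) \ {ε} = { '+', ',', 'num' }
L is nullable (ε ∈ FIRST(L)), continue to the next symbol.
Symbol num is a terminal. Add 'num' and stop.
FIRST(L num) = { '+', ',', 'num' }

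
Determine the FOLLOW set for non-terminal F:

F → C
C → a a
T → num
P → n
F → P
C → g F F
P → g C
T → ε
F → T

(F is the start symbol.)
{ $, 'a', 'g', 'n', 'num' }

To compute FOLLOW(F), find every occurrence of F on a right-hand side N → α F β: add FIRST(β) \ {ε}, and if β is empty or nullable also add FOLLOW(N). Iterate to a fixed point.

F is the start symbol, so $ ∈ FOLLOW(F).
In C → g F F: F is followed by F, add FIRST(F) \ {ε} = { 'a', 'g', 'n', 'num' }
  F is nullable, so also add FOLLOW(C)
In C → g F F: F is at the end, add FOLLOW(C)

The FOLLOW sets referred to above (computed the same way, to a fixed point):
  FOLLOW(C) = { $, 'a', 'g', 'n', 'num' }

Taking the union: FOLLOW(F) = { $, 'a', 'g', 'n', 'num' }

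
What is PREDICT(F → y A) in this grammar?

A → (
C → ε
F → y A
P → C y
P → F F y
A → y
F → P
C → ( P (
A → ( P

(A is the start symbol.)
{ 'y' }

PREDICT(F → y A) = (FIRST(RHS) \ {ε}) ∪ (FOLLOW(F) if ε ∈ FIRST(RHS), i.e. RHS ⇒* ε)
FIRST(y A) = { 'y' }
ε ∉ FIRST(y A), so FOLLOW(F) is not added.
PREDICT(F → y A) = { 'y' }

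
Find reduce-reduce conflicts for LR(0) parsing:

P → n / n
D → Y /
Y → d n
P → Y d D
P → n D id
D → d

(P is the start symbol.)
No reduce-reduce conflicts

A reduce-reduce conflict occurs when an LR(0) state has two complete items [A → α .] and [B → β .] — both call for a reduction, and with no lookahead the parser cannot choose between them.

Augment with P' → P and build the canonical LR(0) collection (I0 = CLOSURE({[P' → . P]}), then GOTO on every symbol after a dot until no new states appear). It has 15 states:
  I0: { [P → . Y d D], [P → . n / n], [P → . n D id], [P' → . P], [Y → . d n] }  — shift
  I1: { [P' → P .] }  — accept
  I2: { [P → Y . d D] }  — shift
  I3: { [Y → d . n] }  — shift
  I4: { [D → . Y /], [D → . d], [P → n . / n], [P → n . D id], [Y → . d n] }  — shift
  I5: { [P → n / . n] }  — shift
  I6: { [P → n D . id] }  — shift
  I7: { [D → Y . /] }  — shift
  I8: { [D → d .], [Y → d . n] }  — shift, reduce
  I9: { [Y → d n .] }  — reduce
  I10: { [D → Y / .] }  — reduce
  I11: { [P → n D id .] }  — reduce
  I12: { [P → n / n .] }  — reduce
  I13: { [D → . Y /], [D → . d], [P → Y d . D], [Y → . d n] }  — shift
  I14: { [P → Y d D .] }  — reduce

No state contains more than one complete item.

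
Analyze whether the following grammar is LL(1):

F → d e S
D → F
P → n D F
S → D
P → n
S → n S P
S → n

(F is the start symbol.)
No. Predict set conflict for P: { 'n' }

A grammar is LL(1) if for each non-terminal N with multiple productions, the predict sets of those productions are pairwise disjoint, where PREDICT(N → α) = (FIRST(α) \ {ε}) ∪ (FOLLOW(N) if α ⇒* ε).

Relevant sets:
  FIRST(D) = { 'd' }

For P:
  PREDICT(P → n D F) = { 'n' }
  PREDICT(P → n) = { 'n' }
For S:
  PREDICT(S → D) = { 'd' }
  PREDICT(S → n S P) = { 'n' }
  PREDICT(S → n) = { 'n' }
F, D have a single production, so nothing to check there.

Conflict found: Predict set conflict for P: { 'n' }
The grammar is NOT LL(1).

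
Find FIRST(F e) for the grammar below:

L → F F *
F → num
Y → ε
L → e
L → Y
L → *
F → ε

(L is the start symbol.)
{ 'e', 'num' }

FIRST sets of the non-terminals involved (from the grammar, by fixed-point iteration):
  FIRST(F) = { 'num', ε }

To compute FIRST(F e), process the symbols left to right:
Symbol F is a non-terminal. Add FIRST(F) \ {ε} = { 'num' }
F is nullable (ε ∈ FIRST(F)), continue to the next symbol.
Symbol e is a terminal. Add 'e' and stop.
FIRST(F e) = { 'e', 'num' }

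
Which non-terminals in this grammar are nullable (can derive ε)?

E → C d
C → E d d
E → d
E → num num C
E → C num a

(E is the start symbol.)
There are no ε-productions, so no non-terminal can derive ε.
No non-terminals are nullable.

Answer: None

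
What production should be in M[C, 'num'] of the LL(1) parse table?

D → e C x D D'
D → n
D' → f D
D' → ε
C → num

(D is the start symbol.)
To find M[C, 'num'], we find productions for C where 'num' is in the predict set (PREDICT(N → α) = (FIRST(α) \ {ε}) ∪ (FOLLOW(N) if α ⇒* ε)).

C → num: PREDICT = { 'num' }
  'num' is in predict set, so this production goes in M[C, 'num']

M[C, 'num'] = C → num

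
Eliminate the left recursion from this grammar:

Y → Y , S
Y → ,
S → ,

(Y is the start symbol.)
Y is directly left-recursive. The standard transformation for
  A → A α₁ | ... | A α_m | β₁ | ... | β_n
is
  A  → β₁ A' | ... | β_n A'
  A' → α₁ A' | ... | α_m A' | ε

Y → , becomes Y → , Y'
Y → Y , S becomes Y' → , S Y'
Add Y' → ε

Productions for other non-terminals are unchanged:
  S → ,

Resulting grammar:
Y → , Y'
Y' → , S Y'
Y' → ε
S → ,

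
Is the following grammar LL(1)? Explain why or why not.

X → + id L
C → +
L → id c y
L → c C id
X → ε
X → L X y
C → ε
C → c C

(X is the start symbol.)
Yes, the grammar is LL(1).

A grammar is LL(1) if for each non-terminal N with multiple productions, the predict sets of those productions are pairwise disjoint, where PREDICT(N → α) = (FIRST(α) \ {ε}) ∪ (FOLLOW(N) if α ⇒* ε).

Relevant sets:
  FIRST(L) = { 'c', 'id' }
  FOLLOW(X) = { $, 'y' }
  FOLLOW(C) = { 'id' }

For X:
  PREDICT(X → '+' id L) = { '+' }
  PREDICT(X → ε) = { $, 'y' }
  PREDICT(X → L X y) = { 'c', 'id' }
For C:
  PREDICT(C → '+') = { '+' }
  PREDICT(C → ε) = { 'id' }
  PREDICT(C → c C) = { 'c' }
For L:
  PREDICT(L → id c y) = { 'id' }
  PREDICT(L → c C id) = { 'c' }

All predict sets are disjoint. The grammar IS LL(1).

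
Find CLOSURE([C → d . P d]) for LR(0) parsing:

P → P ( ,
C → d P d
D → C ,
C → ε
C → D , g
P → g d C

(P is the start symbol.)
To compute CLOSURE, for each item [A → α.Bβ] where B is a non-terminal, add [B → .γ] for all productions B → γ; repeat for the newly added items until nothing changes.

Start with: [C → d . P d]
  [C → d . P d] has the dot before P: add [P → . P ( ,], [P → . g d C]
No further items can be added.

CLOSURE = { [C → d . P d], [P → . P ( ,], [P → . g d C] }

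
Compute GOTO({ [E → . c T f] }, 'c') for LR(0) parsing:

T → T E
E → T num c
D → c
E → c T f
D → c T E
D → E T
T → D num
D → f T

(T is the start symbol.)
GOTO(I, 'c') = CLOSURE({ [A → αX.β] : [A → α.Xβ] ∈ I, X = 'c' })

Items with dot before 'c', with the dot advanced:
  [E → . c T f] → [E → c . T f]
Closure of the advanced items:
  [E → c . T f] has the dot before T: add [T → . T E], [T → . D num]
  [T → . D num] has the dot before D: add [D → . c], [D → . c T E], [D → . E T], [D → . f T]
  [D → . E T] has the dot before E: add [E → . T num c], [E → . c T f]

GOTO = { [D → . E T], [D → . c T E], [D → . c], [D → . f T], [E → . T num c], [E → . c T f], [E → c . T f], [T → . D num], [T → . T E] }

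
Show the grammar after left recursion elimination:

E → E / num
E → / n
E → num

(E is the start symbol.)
E → / n E'
E → num E'
E' → / num E'
E' → ε

E is directly left-recursive. The standard transformation for
  A → A α₁ | ... | A α_m | β₁ | ... | β_n
is
  A  → β₁ A' | ... | β_n A'
  A' → α₁ A' | ... | α_m A' | ε

E → / n becomes E → / n E'
E → num becomes E → num E'
E → E / num becomes E' → / num E'
Add E' → ε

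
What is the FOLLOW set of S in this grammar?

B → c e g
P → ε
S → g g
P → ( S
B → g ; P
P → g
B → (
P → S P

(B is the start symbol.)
{ $, '(', 'g' }

In P → ( S: S is at the end, add FOLLOW(P)
In P → S P: S is followed by P, add FIRST(P) \ {ε} = { '(', 'g' }
  P is nullable, so also add FOLLOW(P)

The FOLLOW sets referred to above (computed the same way, to a fixed point):
  FOLLOW(P) = { $ }

Taking the union: FOLLOW(S) = { $, '(', 'g' }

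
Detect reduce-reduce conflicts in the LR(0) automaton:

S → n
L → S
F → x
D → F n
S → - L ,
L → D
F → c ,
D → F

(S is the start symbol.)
A reduce-reduce conflict occurs when an LR(0) state has two complete items [A → α .] and [B → β .] — both call for a reduction, and with no lookahead the parser cannot choose between them.

Augment with S' → S and build the canonical LR(0) collection (I0 = CLOSURE({[S' → . S]}), then GOTO on every symbol after a dot until no new states appear). It has 13 states:
  I0: { [S → . - L ,], [S → . n], [S' → . S] }  — shift
  I1: { [D → . F n], [D → . F], [F → . c ,], [F → . x], [L → . D], [L → . S], [S → - . L ,], [S → . - L ,], [S → . n] }  — shift
  I2: { [S' → S .] }  — accept
  I3: { [S → n .] }  — reduce
  I4: { [L → D .] }  — reduce
  I5: { [D → F . n], [D → F .] }  — shift, reduce
  I6: { [S → - L . ,] }  — shift
  I7: { [L → S .] }  — reduce
  I8: { [F → c . ,] }  — shift
  I9: { [F → x .] }  — reduce
  I10: { [F → c , .] }  — reduce
  I11: { [S → - L , .] }  — reduce
  I12: { [D → F n .] }  — reduce

No state contains more than one complete item.

Answer: No reduce-reduce conflicts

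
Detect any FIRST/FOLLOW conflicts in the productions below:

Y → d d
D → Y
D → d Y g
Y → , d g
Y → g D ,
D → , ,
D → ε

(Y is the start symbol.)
Yes. D → Y with FOLLOW(D) on { ',' }; D → ',' ',' with FOLLOW(D) on { ',' }

A FIRST/FOLLOW conflict occurs when a non-terminal N has a nullable alternative N → β (β ⇒* ε) and another alternative N → α with FIRST(α) ∩ FOLLOW(N) ≠ ∅: on such a lookahead the parser cannot decide between expanding α and letting N vanish via β.

Nullable non-terminals: D.
FIRST sets used below: FIRST(Y) = { ',', 'd', 'g' }

D: nullable alternative(s) D → ε; FOLLOW(D) = { ',' }
  D → Y: FIRST \ {ε} = { ',', 'd', 'g' } — overlaps FOLLOW(D) on { ',' }: CONFLICT
  D → d Y g: FIRST \ {ε} = { 'd' } — disjoint from FOLLOW(D)
  D → , ,: FIRST \ {ε} = { ',' } — overlaps FOLLOW(D) on { ',' }: CONFLICT
  D → ε: FIRST \ {ε} = { } — this is the only nullable alternative, skip

Y has no nullable alternative, so no FIRST/FOLLOW check is needed there.

So the grammar has 2 FIRST/FOLLOW conflicts (marked CONFLICT above).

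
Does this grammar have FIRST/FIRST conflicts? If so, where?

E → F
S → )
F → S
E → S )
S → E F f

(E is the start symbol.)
Yes. E → F / E → S ')' on { ')' }; S → ')' / S → E F f on { ')' }

A FIRST/FIRST conflict occurs when two productions N → α and N → β for the same non-terminal have FIRST(α) ∩ FIRST(β) ≠ ∅ (with ε ∈ FIRST of a nullable right-hand side, so two nullable alternatives also conflict).

FIRST sets of the non-terminals at (or reachable through a nullable prefix from) the front of some alternative:
  FIRST(F) = { ')' }
  FIRST(S) = { ')' }
  FIRST(E) = { ')' }

Productions for E:
  E → F: FIRST = { ')' }
  E → S ): FIRST = { ')' }
Productions for S:
  S → ): FIRST = { ')' }
  S → E F f: FIRST = { ')' }
F has only one production, so no FIRST/FIRST conflict is possible there.

Conflict for E: E → F and E → S )
  Overlap: { ')' }
Conflict for S: S → ) and S → E F f
  Overlap: { ')' }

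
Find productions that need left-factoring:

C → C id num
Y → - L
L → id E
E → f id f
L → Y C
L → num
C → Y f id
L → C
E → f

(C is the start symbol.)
Left-factoring is needed when two productions for the same non-terminal
share a common prefix on the right-hand side.

Productions for C:
  C → C id num
  C → Y f id
Productions for L:
  L → id E
  L → Y C
  L → num
  L → C
Productions for E:
  E → f id f
  E → f

Found common prefix 'f' in productions for E

Answer: Yes, E has productions with common prefix 'f'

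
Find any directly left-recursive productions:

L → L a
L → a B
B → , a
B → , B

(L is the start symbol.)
L → L a: LEFT RECURSIVE (starts with L)
L → a B: starts with a
B → , a: starts with ','
B → , B: starts with ','

The grammar has direct left recursion on: L.

Answer: Yes, L is left-recursive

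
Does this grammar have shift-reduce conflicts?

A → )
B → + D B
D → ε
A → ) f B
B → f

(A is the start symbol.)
Augment with A' → A and build the canonical LR(0) collection (I0 = CLOSURE({[A' → . A]}), then GOTO on every symbol after a dot until no new states appear). It has 9 states:
  I0: { [A → . ) f B], [A → . )], [A' → . A] }  — shift
  I1: { [A → ) . f B], [A → ) .] }  — shift, reduce
  I2: { [A' → A .] }  — accept
  I3: { [A → ) f . B], [B → . + D B], [B → . f] }  — shift
  I4: { [B → + . D B], [D → .] }  — reduce
  I5: { [A → ) f B .] }  — reduce
  I6: { [B → f .] }  — reduce
  I7: { [B → + D . B], [B → . + D B], [B → . f] }  — shift
  I8: { [B → + D B .] }  — reduce

I1 contains reduce item [A → ) .] and shift item [A → ) . f B] — shift-reduce conflict.

Answer: Yes — I1: [A → ) .] vs [A → ) . f B]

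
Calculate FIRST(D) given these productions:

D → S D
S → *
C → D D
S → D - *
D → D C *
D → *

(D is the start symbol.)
FIRST sets of the other non-terminals involved (by the same procedure, iterated to a fixed point):
  FIRST(S) = { '*' }

From D → S D:
  - S is a non-terminal: add FIRST(S) \ {ε} = { '*' }
    S is not nullable, so stop
From D → D C *:
  - D is the symbol being defined: contributes nothing new
    D is not nullable, so stop
From D → *:
  - '*' is a terminal: add '*' and stop

Collecting: FIRST(D) = { '*' }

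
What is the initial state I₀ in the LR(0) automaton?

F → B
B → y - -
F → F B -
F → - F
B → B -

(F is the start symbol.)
First, augment the grammar with F' → F
I₀ = CLOSURE({ [F' → . F] }):
  [F' → . F] has the dot before F: add [F → . B], [F → . F B -], [F → . - F]
  [F → . B] has the dot before B: add [B → . y - -], [B → . B -]
No further items can be added.

I₀ = { [B → . B -], [B → . y - -], [F → . - F], [F → . B], [F → . F B -], [F' → . F] }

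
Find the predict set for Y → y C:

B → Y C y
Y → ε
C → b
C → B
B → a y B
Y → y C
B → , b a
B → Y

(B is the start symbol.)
{ 'y' }

PREDICT(Y → y C) = (FIRST(RHS) \ {ε}) ∪ (FOLLOW(Y) if ε ∈ FIRST(RHS), i.e. RHS ⇒* ε)
FIRST(y C) = { 'y' }
ε ∉ FIRST(y C), so FOLLOW(Y) is not added.
PREDICT(Y → y C) = { 'y' }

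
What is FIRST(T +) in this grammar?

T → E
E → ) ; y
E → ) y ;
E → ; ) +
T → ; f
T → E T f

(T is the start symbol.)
{ ')', ';' }

FIRST sets of the non-terminals involved (from the grammar, by fixed-point iteration):
  FIRST(T) = { ')', ';' }

To compute FIRST(T +), process the symbols left to right:
Symbol T is a non-terminal. Add FIRST(T) \ {ε} = { ')', ';' }
T is not nullable (ε ∉ FIRST(T)), so stop here.
FIRST(T +) = { ')', ';' }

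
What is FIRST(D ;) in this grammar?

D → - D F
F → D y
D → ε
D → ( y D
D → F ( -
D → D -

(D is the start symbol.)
FIRST sets of the non-terminals involved (from the grammar, by fixed-point iteration):
  FIRST(D) = { '(', '-', 'y', ε }

To compute FIRST(D ;), process the symbols left to right:
Symbol D is a non-terminal. Add FIRST(D) \ {ε} = { '(', '-', 'y' }
D is nullable (ε ∈ FIRST(D)), continue to the next symbol.
Symbol ; is a terminal. Add ';' and stop.
FIRST(D ;) = { '(', '-', ';', 'y' }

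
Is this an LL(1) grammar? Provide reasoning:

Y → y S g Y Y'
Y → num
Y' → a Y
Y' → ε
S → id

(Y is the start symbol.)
No. Predict set conflict for Y': { 'a' }

A grammar is LL(1) if for each non-terminal N with multiple productions, the predict sets of those productions are pairwise disjoint, where PREDICT(N → α) = (FIRST(α) \ {ε}) ∪ (FOLLOW(N) if α ⇒* ε).

Relevant sets:
  FOLLOW(Y') = { $, 'a' }

For Y:
  PREDICT(Y → y S g Y Y') = { 'y' }
  PREDICT(Y → num) = { 'num' }
For Y':
  PREDICT(Y' → a Y) = { 'a' }
  PREDICT(Y' → ε) = { $, 'a' }
S has a single production, so nothing to check there.

Conflict found: Predict set conflict for Y': { 'a' }
The grammar is NOT LL(1).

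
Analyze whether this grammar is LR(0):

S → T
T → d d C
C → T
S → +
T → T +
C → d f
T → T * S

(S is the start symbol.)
No. Shift-reduce conflict between [S → T .] and [T → T . * S]

A grammar is LR(0) if no state in the canonical LR(0) collection has:
  - both a shift item (dot before a terminal) and a complete item (shift-reduce conflict), or
  - two or more complete items (reduce-reduce conflict; the accept item [S' → S .] counts as a complete item here).

Augment with S' → S and build the canonical LR(0) collection (I0 = CLOSURE({[S' → . S]}), then GOTO on every symbol after a dot until no new states appear). It has 13 states:
  I0: { [S → . +], [S → . T], [S' → . S], [T → . T * S], [T → . T +], [T → . d d C] }  — shift
  I1: { [S → + .] }  — reduce
  I2: { [S' → S .] }  — accept
  I3: { [S → T .], [T → T . * S], [T → T . +] }  — shift, reduce
  I4: { [T → d . d C] }  — shift
  I5: { [C → . T], [C → . d f], [T → . T * S], [T → . T +], [T → . d d C], [T → d d . C] }  — shift
  I6: { [T → d d C .] }  — reduce
  I7: { [C → T .], [T → T . * S], [T → T . +] }  — shift, reduce
  I8: { [C → d . f], [T → d . d C] }  — shift
  I9: { [C → d f .] }  — reduce
  I10: { [S → . +], [S → . T], [T → . T * S], [T → . T +], [T → . d d C], [T → T * . S] }  — shift
  I11: { [T → T + .] }  — reduce
  I12: { [T → T * S .] }  — reduce

Conflict in state I3:
  Shift-reduce conflict between [S → T .] and [T → T . * S]
So the grammar is NOT LR(0).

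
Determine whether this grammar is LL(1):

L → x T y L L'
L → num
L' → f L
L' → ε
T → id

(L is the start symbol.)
A grammar is LL(1) if for each non-terminal N with multiple productions, the predict sets of those productions are pairwise disjoint, where PREDICT(N → α) = (FIRST(α) \ {ε}) ∪ (FOLLOW(N) if α ⇒* ε).

Relevant sets:
  FOLLOW(L') = { $, 'f' }

For L:
  PREDICT(L → x T y L L') = { 'x' }
  PREDICT(L → num) = { 'num' }
For L':
  PREDICT(L' → f L) = { 'f' }
  PREDICT(L' → ε) = { $, 'f' }
T has a single production, so nothing to check there.

Conflict found: Predict set conflict for L': { 'f' }
The grammar is NOT LL(1).

Answer: No. Predict set conflict for L': { 'f' }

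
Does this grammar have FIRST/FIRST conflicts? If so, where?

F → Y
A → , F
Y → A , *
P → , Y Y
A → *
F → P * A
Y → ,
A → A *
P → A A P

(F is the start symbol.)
Yes. F → Y / F → P '*' A on { '*', ',' }; A → ',' F / A → A '*' on { ',' }; A → '*' / A → A '*' on { '*' }; Y → A ',' '*' / Y → ',' on { ',' }; P → ',' Y Y / P → A A P on { ',' }

A FIRST/FIRST conflict occurs when two productions N → α and N → β for the same non-terminal have FIRST(α) ∩ FIRST(β) ≠ ∅ (with ε ∈ FIRST of a nullable right-hand side, so two nullable alternatives also conflict).

FIRST sets of the non-terminals at (or reachable through a nullable prefix from) the front of some alternative:
  FIRST(Y) = { '*', ',' }
  FIRST(P) = { '*', ',' }
  FIRST(A) = { '*', ',' }

Productions for F:
  F → Y: FIRST = { '*', ',' }
  F → P * A: FIRST = { '*', ',' }
Productions for A:
  A → , F: FIRST = { ',' }
  A → *: FIRST = { '*' }
  A → A *: FIRST = { '*', ',' }
Productions for Y:
  Y → A , *: FIRST = { '*', ',' }
  Y → ,: FIRST = { ',' }
Productions for P:
  P → , Y Y: FIRST = { ',' }
  P → A A P: FIRST = { '*', ',' }

Conflict for F: F → Y and F → P * A
  Overlap: { '*', ',' }
Conflict for A: A → , F and A → A *
  Overlap: { ',' }
Conflict for A: A → * and A → A *
  Overlap: { '*' }
Conflict for Y: Y → A , * and Y → ,
  Overlap: { ',' }
Conflict for P: P → , Y Y and P → A A P
  Overlap: { ',' }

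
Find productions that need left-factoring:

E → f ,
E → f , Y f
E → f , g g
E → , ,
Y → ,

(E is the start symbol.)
Left-factoring is needed when two productions for the same non-terminal
share a common prefix on the right-hand side.

Productions for E:
  E → f ,
  E → f , Y f
  E → f , g g
  E → , ,

Found common prefix 'f ,' in productions for E

Answer: Yes, E has productions with common prefix 'f ,'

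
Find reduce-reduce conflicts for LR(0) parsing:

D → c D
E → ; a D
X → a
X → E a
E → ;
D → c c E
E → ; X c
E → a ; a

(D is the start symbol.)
No reduce-reduce conflicts

A reduce-reduce conflict occurs when an LR(0) state has two complete items [A → α .] and [B → β .] — both call for a reduction, and with no lookahead the parser cannot choose between them.

Augment with D' → D and build the canonical LR(0) collection (I0 = CLOSURE({[D' → . D]}), then GOTO on every symbol after a dot until no new states appear). It has 16 states:
  I0: { [D → . c D], [D → . c c E], [D' → . D] }  — shift
  I1: { [D' → D .] }  — accept
  I2: { [D → . c D], [D → . c c E], [D → c . D], [D → c . c E] }  — shift
  I3: { [D → c D .] }  — reduce
  I4: { [D → . c D], [D → . c c E], [D → c . D], [D → c . c E], [D → c c . E], [E → . ; X c], [E → . ; a D], [E → . ;], [E → . a ; a] }  — shift
  I5: { [E → . ; X c], [E → . ; a D], [E → . ;], [E → . a ; a], [E → ; . X c], [E → ; . a D], [E → ; .], [X → . E a], [X → . a] }  — shift, reduce
  I6: { [D → c c E .] }  — reduce
  I7: { [E → a . ; a] }  — shift
  I8: { [E → a ; . a] }  — shift
  I9: { [E → a ; a .] }  — reduce
  I10: { [X → E . a] }  — shift
  I11: { [E → ; X . c] }  — shift
  I12: { [D → . c D], [D → . c c E], [E → ; a . D], [E → a . ; a], [X → a .] }  — shift, reduce
  I13: { [E → ; a D .] }  — reduce
  I14: { [E → ; X c .] }  — reduce
  I15: { [X → E a .] }  — reduce

No state contains more than one complete item.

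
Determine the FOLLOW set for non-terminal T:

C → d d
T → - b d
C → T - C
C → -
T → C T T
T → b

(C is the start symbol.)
{ '-', 'b', 'd' }

In C → T - C: T is followed by '-' C, add FIRST('-' C) \ {ε} = { '-' }
In T → C T T: T is followed by T, add FIRST(T) \ {ε} = { '-', 'b', 'd' }
In T → C T T: T is at the end; this adds FOLLOW(T) to itself — nothing new

Taking the union: FOLLOW(T) = { '-', 'b', 'd' }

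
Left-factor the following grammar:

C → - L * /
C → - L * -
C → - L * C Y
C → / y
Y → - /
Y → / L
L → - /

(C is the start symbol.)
C → - L * C'
C' → /
C' → -
C' → C Y
C → / y
Y → - /
Y → / L
L → - /

Left-factoring transforms A → αβ₁ | αβ₂ into A → αA' and A' → β₁ | β₂
(α is the longest common prefix among the alternatives). Repeat until
no nonterminal has two alternatives with a common prefix.

Round 1: C has alternatives sharing prefix '- L *'. Introduce C': C → - L * C'
  Add: C' → /
  Add: C' → -
  Add: C' → C Y

No remaining common prefixes — done.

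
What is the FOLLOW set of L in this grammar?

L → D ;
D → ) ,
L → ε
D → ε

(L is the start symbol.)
{ $ }

To compute FOLLOW(L), find every occurrence of L on a right-hand side N → α L β: add FIRST(β) \ {ε}, and if β is empty or nullable also add FOLLOW(N). Iterate to a fixed point.

L is the start symbol, so $ ∈ FOLLOW(L).
L does not occur on any right-hand side.

Taking the union: FOLLOW(L) = { $ }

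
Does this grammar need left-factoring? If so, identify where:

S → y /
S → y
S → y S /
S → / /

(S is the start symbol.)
Yes, S has productions with common prefix 'y'

Left-factoring is needed when two productions for the same non-terminal
share a common prefix on the right-hand side.

Productions for S:
  S → y /
  S → y
  S → y S /
  S → / /

Found common prefix 'y' in productions for S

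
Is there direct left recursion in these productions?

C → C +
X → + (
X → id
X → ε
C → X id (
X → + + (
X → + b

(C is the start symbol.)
C → C +: LEFT RECURSIVE (starts with C)
X → + (: starts with '+'
X → id: starts with id
X → ε: starts with ε
C → X id (: starts with X
X → + + (: starts with '+'
X → + b: starts with '+'

The grammar has direct left recursion on: C.

Answer: Yes, C is left-recursive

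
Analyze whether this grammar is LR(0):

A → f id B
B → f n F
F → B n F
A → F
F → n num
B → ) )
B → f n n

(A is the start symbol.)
No. Shift-reduce conflict between [B → f n n .] and [F → n . num]

Augment with A' → A and build the canonical LR(0) collection (I0 = CLOSURE({[A' → . A]}), then GOTO on every symbol after a dot until no new states appear). It has 17 states:
  I0: { [A → . F], [A → . f id B], [A' → . A], [B → . ) )], [B → . f n F], [B → . f n n], [F → . B n F], [F → . n num] }  — shift
  I1: { [B → ) . )] }  — shift
  I2: { [A' → A .] }  — accept
  I3: { [F → B . n F] }  — shift
  I4: { [A → F .] }  — reduce
  I5: { [A → f . id B], [B → f . n F], [B → f . n n] }  — shift
  I6: { [F → n . num] }  — shift
  I7: { [F → n num .] }  — reduce
  I8: { [A → f id . B], [B → . ) )], [B → . f n F], [B → . f n n] }  — shift
  I9: { [B → . ) )], [B → . f n F], [B → . f n n], [B → f n . F], [B → f n . n], [F → . B n F], [F → . n num] }  — shift
  I10: { [B → f n F .] }  — reduce
  I11: { [B → f . n F], [B → f . n n] }  — shift
  I12: { [B → f n n .], [F → n . num] }  — shift, reduce
  I13: { [A → f id B .] }  — reduce
  I14: { [B → . ) )], [B → . f n F], [B → . f n n], [F → . B n F], [F → . n num], [F → B n . F] }  — shift
  I15: { [F → B n F .] }  — reduce
  I16: { [B → ) ) .] }  — reduce

Conflict in state I12:
  Shift-reduce conflict between [B → f n n .] and [F → n . num]
So the grammar is NOT LR(0).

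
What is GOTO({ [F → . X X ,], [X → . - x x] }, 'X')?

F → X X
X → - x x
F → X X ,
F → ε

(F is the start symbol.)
{ [F → X . X ,], [X → . - x x] }

GOTO(I, 'X') = CLOSURE({ [A → αX.β] : [A → α.Xβ] ∈ I, X = 'X' })

Items with dot before 'X', with the dot advanced:
  [F → . X X ,] → [F → X . X ,]
Closure of the advanced items:
  [F → X . X ,] has the dot before X: add [X → . - x x]

GOTO = { [F → X . X ,], [X → . - x x] }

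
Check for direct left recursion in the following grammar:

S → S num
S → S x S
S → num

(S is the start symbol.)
S → S num: LEFT RECURSIVE (starts with S)
S → S x S: LEFT RECURSIVE (starts with S)
S → num: starts with num

The grammar has direct left recursion on: S.

Answer: Yes, S is left-recursive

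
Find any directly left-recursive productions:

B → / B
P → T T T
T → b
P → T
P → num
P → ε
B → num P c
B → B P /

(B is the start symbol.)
Yes, B is left-recursive

B → / B: starts with '/'
P → T T T: starts with T
T → b: starts with b
P → T: starts with T
P → num: starts with num
P → ε: starts with ε
B → num P c: starts with num
B → B P /: LEFT RECURSIVE (starts with B)

The grammar has direct left recursion on: B.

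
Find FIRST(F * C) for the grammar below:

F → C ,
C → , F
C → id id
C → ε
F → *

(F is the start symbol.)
{ '*', ',', 'id' }

FIRST sets of the non-terminals involved (from the grammar, by fixed-point iteration):
  FIRST(F) = { '*', ',', 'id' }

To compute FIRST(F * C), process the symbols left to right:
Symbol F is a non-terminal. Add FIRST(F) \ {ε} = { '*', ',', 'id' }
F is not nullable (ε ∉ FIRST(F)), so stop here.
FIRST(F * C) = { '*', ',', 'id' }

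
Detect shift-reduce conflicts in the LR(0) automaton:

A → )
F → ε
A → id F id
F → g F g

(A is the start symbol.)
A shift-reduce conflict occurs when an LR(0) state has both:
  - a complete (reduce) item [A → α .] (dot at the end), and
  - a shift item [B → β . c γ] (dot before a terminal).

Augment with A' → A and build the canonical LR(0) collection (I0 = CLOSURE({[A' → . A]}), then GOTO on every symbol after a dot until no new states appear). It has 9 states:
  I0: { [A → . )], [A → . id F id], [A' → . A] }  — shift
  I1: { [A → ) .] }  — reduce
  I2: { [A' → A .] }  — accept
  I3: { [A → id . F id], [F → . g F g], [F → .] }  — shift, reduce
  I4: { [A → id F . id] }  — shift
  I5: { [F → . g F g], [F → .], [F → g . F g] }  — shift, reduce
  I6: { [F → g F . g] }  — shift
  I7: { [F → g F g .] }  — reduce
  I8: { [A → id F id .] }  — reduce

I3 contains reduce item [F → .] and shift item [F → . g F g] — shift-reduce conflict.
I5 contains reduce item [F → .] and shift item [F → . g F g] — shift-reduce conflict.

Answer: Yes — I3: [F → .] vs [F → . g F g]; I5: [F → .] vs [F → . g F g]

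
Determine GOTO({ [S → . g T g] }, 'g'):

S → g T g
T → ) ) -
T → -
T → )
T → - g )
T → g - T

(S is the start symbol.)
{ [S → g . T g], [T → . ) ) -], [T → . )], [T → . - g )], [T → . -], [T → . g - T] }

GOTO(I, 'g') = CLOSURE({ [A → αX.β] : [A → α.Xβ] ∈ I, X = 'g' })

Items with dot before 'g', with the dot advanced:
  [S → . g T g] → [S → g . T g]
Closure of the advanced items:
  [S → g . T g] has the dot before T: add [T → . ) ) -], [T → . -], [T → . )], [T → . - g )], [T → . g - T]

GOTO = { [S → g . T g], [T → . ) ) -], [T → . )], [T → . - g )], [T → . -], [T → . g - T] }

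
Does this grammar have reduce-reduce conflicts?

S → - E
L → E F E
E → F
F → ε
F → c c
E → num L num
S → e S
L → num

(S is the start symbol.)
A reduce-reduce conflict occurs when an LR(0) state has two complete items [A → α .] and [B → β .] — both call for a reduction, and with no lookahead the parser cannot choose between them.

Augment with S' → S and build the canonical LR(0) collection (I0 = CLOSURE({[S' → . S]}), then GOTO on every symbol after a dot until no new states appear). It has 16 states:
  I0: { [S → . - E], [S → . e S], [S' → . S] }  — shift
  I1: { [E → . F], [E → . num L num], [F → . c c], [F → .], [S → - . E] }  — shift, reduce
  I2: { [S' → S .] }  — accept
  I3: { [S → . - E], [S → . e S], [S → e . S] }  — shift
  I4: { [S → e S .] }  — reduce
  I5: { [S → - E .] }  — reduce
  I6: { [E → F .] }  — reduce
  I7: { [F → c . c] }  — shift
  I8: { [E → . F], [E → . num L num], [E → num . L num], [F → . c c], [F → .], [L → . E F E], [L → . num] }  — shift, reduce
  I9: { [F → . c c], [F → .], [L → E . F E] }  — shift, reduce
  I10: { [E → num L . num] }  — shift
  I11: { [E → . F], [E → . num L num], [E → num . L num], [F → . c c], [F → .], [L → . E F E], [L → . num], [L → num .] }  — shift, 2 reduces
  I12: { [E → num L num .] }  — reduce
  I13: { [E → . F], [E → . num L num], [F → . c c], [F → .], [L → E F . E] }  — shift, reduce
  I14: { [L → E F E .] }  — reduce
  I15: { [F → c c .] }  — reduce

I11 contains complete items [F → .], [L → num .] — reduce-reduce conflict.

Answer: Yes — I11: [F → .] vs [L → num .]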